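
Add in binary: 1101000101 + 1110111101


Align and add column by column (LSB to MSB, carry propagating):
  01101000101
+ 01110111101
  -----------
  col 0: 1 + 1 + 0 (carry in) = 2 → bit 0, carry out 1
  col 1: 0 + 0 + 1 (carry in) = 1 → bit 1, carry out 0
  col 2: 1 + 1 + 0 (carry in) = 2 → bit 0, carry out 1
  col 3: 0 + 1 + 1 (carry in) = 2 → bit 0, carry out 1
  col 4: 0 + 1 + 1 (carry in) = 2 → bit 0, carry out 1
  col 5: 0 + 1 + 1 (carry in) = 2 → bit 0, carry out 1
  col 6: 1 + 0 + 1 (carry in) = 2 → bit 0, carry out 1
  col 7: 0 + 1 + 1 (carry in) = 2 → bit 0, carry out 1
  col 8: 1 + 1 + 1 (carry in) = 3 → bit 1, carry out 1
  col 9: 1 + 1 + 1 (carry in) = 3 → bit 1, carry out 1
  col 10: 0 + 0 + 1 (carry in) = 1 → bit 1, carry out 0
Reading bits MSB→LSB: 11100000010
Strip leading zeros: 11100000010
= 11100000010


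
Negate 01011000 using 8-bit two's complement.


Original: 01011000
Step 1 - Invert all bits: 10100111
Step 2 - Add 1: 10100111 + 1
= 10101000 (represents -88)


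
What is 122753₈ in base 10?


Positional values:
Position 0: 3 × 8^0 = 3
Position 1: 5 × 8^1 = 40
Position 2: 7 × 8^2 = 448
Position 3: 2 × 8^3 = 1024
Position 4: 2 × 8^4 = 8192
Position 5: 1 × 8^5 = 32768
Sum = 3 + 40 + 448 + 1024 + 8192 + 32768
= 42475


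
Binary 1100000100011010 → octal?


Group into 3-bit groups: 001100000100011010
  001 = 1
  100 = 4
  000 = 0
  100 = 4
  011 = 3
  010 = 2
= 0o140432


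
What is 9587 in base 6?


Divide by 6 repeatedly:
9587 ÷ 6 = 1597 remainder 5
1597 ÷ 6 = 266 remainder 1
266 ÷ 6 = 44 remainder 2
44 ÷ 6 = 7 remainder 2
7 ÷ 6 = 1 remainder 1
1 ÷ 6 = 0 remainder 1
Reading remainders bottom-up:
= 112215


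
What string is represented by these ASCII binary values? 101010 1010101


Codes (binary): 101010 1010101
Per-code ASCII lookup:
  101010 = 42  (special character) → '*'
  1010101 = 85  (range 65-90: uppercase, 85 - 65 = 20) → 'U'
= '*U'


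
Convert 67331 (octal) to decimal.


Positional values:
Position 0: 1 × 8^0 = 1
Position 1: 3 × 8^1 = 24
Position 2: 3 × 8^2 = 192
Position 3: 7 × 8^3 = 3584
Position 4: 6 × 8^4 = 24576
Sum = 1 + 24 + 192 + 3584 + 24576
= 28377


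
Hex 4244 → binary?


Each hex digit → 4 binary bits:
  4 = 0100
  2 = 0010
  4 = 0100
  4 = 0100
Concatenate: 0100 0010 0100 0100
= 0100001001000100


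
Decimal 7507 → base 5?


Divide by 5 repeatedly:
7507 ÷ 5 = 1501 remainder 2
1501 ÷ 5 = 300 remainder 1
300 ÷ 5 = 60 remainder 0
60 ÷ 5 = 12 remainder 0
12 ÷ 5 = 2 remainder 2
2 ÷ 5 = 0 remainder 2
Reading remainders bottom-up:
= 220012


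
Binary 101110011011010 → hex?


Group into 4-bit nibbles: 0101110011011010
  0101 = 5
  1100 = C
  1101 = D
  1010 = A
= 0x5CDA


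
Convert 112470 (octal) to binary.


Each octal digit → 3 binary bits:
  1 = 001
  1 = 001
  2 = 010
  4 = 100
  7 = 111
  0 = 000
Concatenate: 001 001 010 100 111 000
= 001001010100111000


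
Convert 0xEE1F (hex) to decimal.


Positional values:
Position 0: F × 16^0 = 15 × 1 = 15
Position 1: 1 × 16^1 = 1 × 16 = 16
Position 2: E × 16^2 = 14 × 256 = 3584
Position 3: E × 16^3 = 14 × 4096 = 57344
Sum = 15 + 16 + 3584 + 57344
= 60959


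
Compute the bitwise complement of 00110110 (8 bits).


Original: 00110110
Invert all bits:
  bit 0: 0 → 1
  bit 1: 0 → 1
  bit 2: 1 → 0
  bit 3: 1 → 0
  bit 4: 0 → 1
  bit 5: 1 → 0
  bit 6: 1 → 0
  bit 7: 0 → 1
= 11001001


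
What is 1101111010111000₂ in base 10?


Positional values:
Bit 3: 1 × 2^3 = 8
Bit 4: 1 × 2^4 = 16
Bit 5: 1 × 2^5 = 32
Bit 7: 1 × 2^7 = 128
Bit 9: 1 × 2^9 = 512
Bit 10: 1 × 2^10 = 1024
Bit 11: 1 × 2^11 = 2048
Bit 12: 1 × 2^12 = 4096
Bit 14: 1 × 2^14 = 16384
Bit 15: 1 × 2^15 = 32768
Sum = 8 + 16 + 32 + 128 + 512 + 1024 + 2048 + 4096 + 16384 + 32768
= 57016


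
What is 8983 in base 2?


Divide by 2 repeatedly:
8983 ÷ 2 = 4491 remainder 1
4491 ÷ 2 = 2245 remainder 1
2245 ÷ 2 = 1122 remainder 1
1122 ÷ 2 = 561 remainder 0
561 ÷ 2 = 280 remainder 1
280 ÷ 2 = 140 remainder 0
140 ÷ 2 = 70 remainder 0
70 ÷ 2 = 35 remainder 0
35 ÷ 2 = 17 remainder 1
17 ÷ 2 = 8 remainder 1
8 ÷ 2 = 4 remainder 0
4 ÷ 2 = 2 remainder 0
2 ÷ 2 = 1 remainder 0
1 ÷ 2 = 0 remainder 1
Reading remainders bottom-up:
= 10001100010111


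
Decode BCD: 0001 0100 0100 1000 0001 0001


Each 4-bit group → digit:
  0001 → 1
  0100 → 4
  0100 → 4
  1000 → 8
  0001 → 1
  0001 → 1
= 144811


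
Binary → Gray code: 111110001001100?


Binary: 111110001001100
Gray code: G = B XOR (B >> 1)
B >> 1 = 011111000100110
111110001001100 XOR 011111000100110:
  1 XOR 0 = 1
  1 XOR 1 = 0
  1 XOR 1 = 0
  1 XOR 1 = 0
  1 XOR 1 = 0
  0 XOR 1 = 1
  0 XOR 0 = 0
  0 XOR 0 = 0
  1 XOR 0 = 1
  0 XOR 1 = 1
  0 XOR 0 = 0
  1 XOR 0 = 1
  1 XOR 1 = 0
  0 XOR 1 = 1
  0 XOR 0 = 0
= 100001001101010


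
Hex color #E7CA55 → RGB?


Hex: #E7CA55
R = E7₁₆ = 231
G = CA₁₆ = 202
B = 55₁₆ = 85
= RGB(231, 202, 85)


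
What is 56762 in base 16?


Divide by 16 repeatedly:
56762 ÷ 16 = 3547 remainder 10 (A)
3547 ÷ 16 = 221 remainder 11 (B)
221 ÷ 16 = 13 remainder 13 (D)
13 ÷ 16 = 0 remainder 13 (D)
Reading remainders bottom-up:
= 0xDDBA


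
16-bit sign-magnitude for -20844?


Sign bit: 1 (negative)
Magnitude: 20844 = 101000101101100
= 1101000101101100


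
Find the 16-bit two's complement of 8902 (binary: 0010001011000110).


Original: 0010001011000110
Step 1 - Invert all bits: 1101110100111001
Step 2 - Add 1: 1101110100111001 + 1
= 1101110100111010 (represents -8902)


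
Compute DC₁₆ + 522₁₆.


Align and add column by column (LSB to MSB, each column mod 16 with carry):
  00DC
+ 0522
  ----
  col 0: C(12) + 2(2) + 0 (carry in) = 14 → E(14), carry out 0
  col 1: D(13) + 2(2) + 0 (carry in) = 15 → F(15), carry out 0
  col 2: 0(0) + 5(5) + 0 (carry in) = 5 → 5(5), carry out 0
  col 3: 0(0) + 0(0) + 0 (carry in) = 0 → 0(0), carry out 0
Reading digits MSB→LSB: 05FE
Strip leading zeros: 5FE
= 0x5FE


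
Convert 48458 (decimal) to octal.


Divide by 8 repeatedly:
48458 ÷ 8 = 6057 remainder 2
6057 ÷ 8 = 757 remainder 1
757 ÷ 8 = 94 remainder 5
94 ÷ 8 = 11 remainder 6
11 ÷ 8 = 1 remainder 3
1 ÷ 8 = 0 remainder 1
Reading remainders bottom-up:
= 0o136512


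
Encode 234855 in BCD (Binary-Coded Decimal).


Each digit → 4-bit binary:
  2 → 0010
  3 → 0011
  4 → 0100
  8 → 1000
  5 → 0101
  5 → 0101
= 0010 0011 0100 1000 0101 0101


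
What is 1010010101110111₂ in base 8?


Group into 3-bit groups: 001010010101110111
  001 = 1
  010 = 2
  010 = 2
  101 = 5
  110 = 6
  111 = 7
= 0o122567


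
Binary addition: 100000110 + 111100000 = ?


Align and add column by column (LSB to MSB, carry propagating):
  0100000110
+ 0111100000
  ----------
  col 0: 0 + 0 + 0 (carry in) = 0 → bit 0, carry out 0
  col 1: 1 + 0 + 0 (carry in) = 1 → bit 1, carry out 0
  col 2: 1 + 0 + 0 (carry in) = 1 → bit 1, carry out 0
  col 3: 0 + 0 + 0 (carry in) = 0 → bit 0, carry out 0
  col 4: 0 + 0 + 0 (carry in) = 0 → bit 0, carry out 0
  col 5: 0 + 1 + 0 (carry in) = 1 → bit 1, carry out 0
  col 6: 0 + 1 + 0 (carry in) = 1 → bit 1, carry out 0
  col 7: 0 + 1 + 0 (carry in) = 1 → bit 1, carry out 0
  col 8: 1 + 1 + 0 (carry in) = 2 → bit 0, carry out 1
  col 9: 0 + 0 + 1 (carry in) = 1 → bit 1, carry out 0
Reading bits MSB→LSB: 1011100110
Strip leading zeros: 1011100110
= 1011100110


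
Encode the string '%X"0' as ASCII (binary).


String: '%X"0'  (4 characters)
Per-character ASCII lookup:
  '%': special character: '%' = 37 → 100101
  'X': uppercase starts at 65: 'X' = 65 + 23 = 88 → 1011000
  '"': special character: '"' = 34 → 100010
  '0': digits start at 48: '0' = 48 + 0 = 48 → 110000
= 100101 1011000 100010 110000


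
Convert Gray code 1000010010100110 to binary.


Gray code: 1000010010100110
MSB stays the same: 1
Each subsequent bit = prev_binary XOR current_gray:
  B[1] = 1 XOR 0 = 1
  B[2] = 1 XOR 0 = 1
  B[3] = 1 XOR 0 = 1
  B[4] = 1 XOR 0 = 1
  B[5] = 1 XOR 1 = 0
  B[6] = 0 XOR 0 = 0
  B[7] = 0 XOR 0 = 0
  B[8] = 0 XOR 1 = 1
  B[9] = 1 XOR 0 = 1
  B[10] = 1 XOR 1 = 0
  B[11] = 0 XOR 0 = 0
  B[12] = 0 XOR 0 = 0
  B[13] = 0 XOR 1 = 1
  B[14] = 1 XOR 1 = 0
  B[15] = 0 XOR 0 = 0
= 1111100011000100 (63684 decimal)


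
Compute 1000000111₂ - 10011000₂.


Align and subtract column by column (LSB to MSB, borrowing when needed):
  1000000111
- 0010011000
  ----------
  col 0: (1 - 0 borrow-in) - 0 → 1 - 0 = 1, borrow out 0
  col 1: (1 - 0 borrow-in) - 0 → 1 - 0 = 1, borrow out 0
  col 2: (1 - 0 borrow-in) - 0 → 1 - 0 = 1, borrow out 0
  col 3: (0 - 0 borrow-in) - 1 → borrow from next column: (0+2) - 1 = 1, borrow out 1
  col 4: (0 - 1 borrow-in) - 1 → borrow from next column: (-1+2) - 1 = 0, borrow out 1
  col 5: (0 - 1 borrow-in) - 0 → borrow from next column: (-1+2) - 0 = 1, borrow out 1
  col 6: (0 - 1 borrow-in) - 0 → borrow from next column: (-1+2) - 0 = 1, borrow out 1
  col 7: (0 - 1 borrow-in) - 1 → borrow from next column: (-1+2) - 1 = 0, borrow out 1
  col 8: (0 - 1 borrow-in) - 0 → borrow from next column: (-1+2) - 0 = 1, borrow out 1
  col 9: (1 - 1 borrow-in) - 0 → 0 - 0 = 0, borrow out 0
Reading bits MSB→LSB: 0101101111
Strip leading zeros: 101101111
= 101101111


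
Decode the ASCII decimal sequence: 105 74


Codes (decimal): 105 74
Per-code ASCII lookup:
  105  (range 97-122: lowercase, 105 - 97 = 8) → 'i'
  74  (range 65-90: uppercase, 74 - 65 = 9) → 'J'
= 'iJ'


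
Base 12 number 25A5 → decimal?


Positional values (base 12):
  5 × 12^0 = 5 × 1 = 5
  A × 12^1 = 10 × 12 = 120
  5 × 12^2 = 5 × 144 = 720
  2 × 12^3 = 2 × 1728 = 3456
Sum = 5 + 120 + 720 + 3456
= 4301


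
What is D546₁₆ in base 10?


Positional values:
Position 0: 6 × 16^0 = 6 × 1 = 6
Position 1: 4 × 16^1 = 4 × 16 = 64
Position 2: 5 × 16^2 = 5 × 256 = 1280
Position 3: D × 16^3 = 13 × 4096 = 53248
Sum = 6 + 64 + 1280 + 53248
= 54598


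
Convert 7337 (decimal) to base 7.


Divide by 7 repeatedly:
7337 ÷ 7 = 1048 remainder 1
1048 ÷ 7 = 149 remainder 5
149 ÷ 7 = 21 remainder 2
21 ÷ 7 = 3 remainder 0
3 ÷ 7 = 0 remainder 3
Reading remainders bottom-up:
= 30251


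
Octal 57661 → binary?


Each octal digit → 3 binary bits:
  5 = 101
  7 = 111
  6 = 110
  6 = 110
  1 = 001
Concatenate: 101 111 110 110 001
= 101111110110001


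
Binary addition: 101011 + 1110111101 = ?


Align and add column by column (LSB to MSB, carry propagating):
  00000101011
+ 01110111101
  -----------
  col 0: 1 + 1 + 0 (carry in) = 2 → bit 0, carry out 1
  col 1: 1 + 0 + 1 (carry in) = 2 → bit 0, carry out 1
  col 2: 0 + 1 + 1 (carry in) = 2 → bit 0, carry out 1
  col 3: 1 + 1 + 1 (carry in) = 3 → bit 1, carry out 1
  col 4: 0 + 1 + 1 (carry in) = 2 → bit 0, carry out 1
  col 5: 1 + 1 + 1 (carry in) = 3 → bit 1, carry out 1
  col 6: 0 + 0 + 1 (carry in) = 1 → bit 1, carry out 0
  col 7: 0 + 1 + 0 (carry in) = 1 → bit 1, carry out 0
  col 8: 0 + 1 + 0 (carry in) = 1 → bit 1, carry out 0
  col 9: 0 + 1 + 0 (carry in) = 1 → bit 1, carry out 0
  col 10: 0 + 0 + 0 (carry in) = 0 → bit 0, carry out 0
Reading bits MSB→LSB: 01111101000
Strip leading zeros: 1111101000
= 1111101000


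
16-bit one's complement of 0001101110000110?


Original: 0001101110000110
Invert all bits:
  bit 0: 0 → 1
  bit 1: 0 → 1
  bit 2: 0 → 1
  bit 3: 1 → 0
  bit 4: 1 → 0
  bit 5: 0 → 1
  bit 6: 1 → 0
  bit 7: 1 → 0
  bit 8: 1 → 0
  bit 9: 0 → 1
  bit 10: 0 → 1
  bit 11: 0 → 1
  bit 12: 0 → 1
  bit 13: 1 → 0
  bit 14: 1 → 0
  bit 15: 0 → 1
= 1110010001111001


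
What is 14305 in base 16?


Divide by 16 repeatedly:
14305 ÷ 16 = 894 remainder 1 (1)
894 ÷ 16 = 55 remainder 14 (E)
55 ÷ 16 = 3 remainder 7 (7)
3 ÷ 16 = 0 remainder 3 (3)
Reading remainders bottom-up:
= 0x37E1


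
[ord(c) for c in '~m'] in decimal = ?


String: '~m'  (2 characters)
Per-character ASCII lookup:
  '~': special character: '~' = 126
  'm': lowercase starts at 97: 'm' = 97 + 12 = 109
= 126 109


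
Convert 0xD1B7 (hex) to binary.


Each hex digit → 4 binary bits:
  D = 1101
  1 = 0001
  B = 1011
  7 = 0111
Concatenate: 1101 0001 1011 0111
= 1101000110110111


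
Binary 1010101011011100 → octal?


Group into 3-bit groups: 001010101011011100
  001 = 1
  010 = 2
  101 = 5
  011 = 3
  011 = 3
  100 = 4
= 0o125334


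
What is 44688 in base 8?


Divide by 8 repeatedly:
44688 ÷ 8 = 5586 remainder 0
5586 ÷ 8 = 698 remainder 2
698 ÷ 8 = 87 remainder 2
87 ÷ 8 = 10 remainder 7
10 ÷ 8 = 1 remainder 2
1 ÷ 8 = 0 remainder 1
Reading remainders bottom-up:
= 0o127220


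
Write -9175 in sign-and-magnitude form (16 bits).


Sign bit: 1 (negative)
Magnitude: 9175 = 010001111010111
= 1010001111010111


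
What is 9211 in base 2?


Divide by 2 repeatedly:
9211 ÷ 2 = 4605 remainder 1
4605 ÷ 2 = 2302 remainder 1
2302 ÷ 2 = 1151 remainder 0
1151 ÷ 2 = 575 remainder 1
575 ÷ 2 = 287 remainder 1
287 ÷ 2 = 143 remainder 1
143 ÷ 2 = 71 remainder 1
71 ÷ 2 = 35 remainder 1
35 ÷ 2 = 17 remainder 1
17 ÷ 2 = 8 remainder 1
8 ÷ 2 = 4 remainder 0
4 ÷ 2 = 2 remainder 0
2 ÷ 2 = 1 remainder 0
1 ÷ 2 = 0 remainder 1
Reading remainders bottom-up:
= 10001111111011


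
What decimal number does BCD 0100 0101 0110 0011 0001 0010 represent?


Each 4-bit group → digit:
  0100 → 4
  0101 → 5
  0110 → 6
  0011 → 3
  0001 → 1
  0010 → 2
= 456312


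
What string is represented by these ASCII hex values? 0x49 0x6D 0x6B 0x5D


Codes (hex): 0x49 0x6D 0x6B 0x5D
Per-code ASCII lookup:
  0x49 = 73  (range 65-90: uppercase, 73 - 65 = 8) → 'I'
  0x6D = 109  (range 97-122: lowercase, 109 - 97 = 12) → 'm'
  0x6B = 107  (range 97-122: lowercase, 107 - 97 = 10) → 'k'
  0x5D = 93  (special character) → ']'
= 'Imk]'


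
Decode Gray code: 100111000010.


Gray code: 100111000010
MSB stays the same: 1
Each subsequent bit = prev_binary XOR current_gray:
  B[1] = 1 XOR 0 = 1
  B[2] = 1 XOR 0 = 1
  B[3] = 1 XOR 1 = 0
  B[4] = 0 XOR 1 = 1
  B[5] = 1 XOR 1 = 0
  B[6] = 0 XOR 0 = 0
  B[7] = 0 XOR 0 = 0
  B[8] = 0 XOR 0 = 0
  B[9] = 0 XOR 0 = 0
  B[10] = 0 XOR 1 = 1
  B[11] = 1 XOR 0 = 1
= 111010000011 (3715 decimal)


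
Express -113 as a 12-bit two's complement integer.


Original: 000001110001
Step 1 - Invert all bits: 111110001110
Step 2 - Add 1: 111110001110 + 1
= 111110001111 (represents -113)


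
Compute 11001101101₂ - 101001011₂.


Align and subtract column by column (LSB to MSB, borrowing when needed):
  11001101101
- 00101001011
  -----------
  col 0: (1 - 0 borrow-in) - 1 → 1 - 1 = 0, borrow out 0
  col 1: (0 - 0 borrow-in) - 1 → borrow from next column: (0+2) - 1 = 1, borrow out 1
  col 2: (1 - 1 borrow-in) - 0 → 0 - 0 = 0, borrow out 0
  col 3: (1 - 0 borrow-in) - 1 → 1 - 1 = 0, borrow out 0
  col 4: (0 - 0 borrow-in) - 0 → 0 - 0 = 0, borrow out 0
  col 5: (1 - 0 borrow-in) - 0 → 1 - 0 = 1, borrow out 0
  col 6: (1 - 0 borrow-in) - 1 → 1 - 1 = 0, borrow out 0
  col 7: (0 - 0 borrow-in) - 0 → 0 - 0 = 0, borrow out 0
  col 8: (0 - 0 borrow-in) - 1 → borrow from next column: (0+2) - 1 = 1, borrow out 1
  col 9: (1 - 1 borrow-in) - 0 → 0 - 0 = 0, borrow out 0
  col 10: (1 - 0 borrow-in) - 0 → 1 - 0 = 1, borrow out 0
Reading bits MSB→LSB: 10100100010
Strip leading zeros: 10100100010
= 10100100010


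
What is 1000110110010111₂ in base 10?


Positional values:
Bit 0: 1 × 2^0 = 1
Bit 1: 1 × 2^1 = 2
Bit 2: 1 × 2^2 = 4
Bit 4: 1 × 2^4 = 16
Bit 7: 1 × 2^7 = 128
Bit 8: 1 × 2^8 = 256
Bit 10: 1 × 2^10 = 1024
Bit 11: 1 × 2^11 = 2048
Bit 15: 1 × 2^15 = 32768
Sum = 1 + 2 + 4 + 16 + 128 + 256 + 1024 + 2048 + 32768
= 36247


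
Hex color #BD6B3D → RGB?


Hex: #BD6B3D
R = BD₁₆ = 189
G = 6B₁₆ = 107
B = 3D₁₆ = 61
= RGB(189, 107, 61)


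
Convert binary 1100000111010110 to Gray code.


Binary: 1100000111010110
Gray code: G = B XOR (B >> 1)
B >> 1 = 0110000011101011
1100000111010110 XOR 0110000011101011:
  1 XOR 0 = 1
  1 XOR 1 = 0
  0 XOR 1 = 1
  0 XOR 0 = 0
  0 XOR 0 = 0
  0 XOR 0 = 0
  0 XOR 0 = 0
  1 XOR 0 = 1
  1 XOR 1 = 0
  1 XOR 1 = 0
  0 XOR 1 = 1
  1 XOR 0 = 1
  0 XOR 1 = 1
  1 XOR 0 = 1
  1 XOR 1 = 0
  0 XOR 1 = 1
= 1010000100111101


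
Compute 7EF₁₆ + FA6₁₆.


Align and add column by column (LSB to MSB, each column mod 16 with carry):
  07EF
+ 0FA6
  ----
  col 0: F(15) + 6(6) + 0 (carry in) = 21 → 5(5), carry out 1
  col 1: E(14) + A(10) + 1 (carry in) = 25 → 9(9), carry out 1
  col 2: 7(7) + F(15) + 1 (carry in) = 23 → 7(7), carry out 1
  col 3: 0(0) + 0(0) + 1 (carry in) = 1 → 1(1), carry out 0
Reading digits MSB→LSB: 1795
Strip leading zeros: 1795
= 0x1795


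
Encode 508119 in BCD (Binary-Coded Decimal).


Each digit → 4-bit binary:
  5 → 0101
  0 → 0000
  8 → 1000
  1 → 0001
  1 → 0001
  9 → 1001
= 0101 0000 1000 0001 0001 1001


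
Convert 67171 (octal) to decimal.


Positional values:
Position 0: 1 × 8^0 = 1
Position 1: 7 × 8^1 = 56
Position 2: 1 × 8^2 = 64
Position 3: 7 × 8^3 = 3584
Position 4: 6 × 8^4 = 24576
Sum = 1 + 56 + 64 + 3584 + 24576
= 28281


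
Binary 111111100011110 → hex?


Group into 4-bit nibbles: 0111111100011110
  0111 = 7
  1111 = F
  0001 = 1
  1110 = E
= 0x7F1E


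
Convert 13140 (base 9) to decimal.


Positional values (base 9):
  0 × 9^0 = 0 × 1 = 0
  4 × 9^1 = 4 × 9 = 36
  1 × 9^2 = 1 × 81 = 81
  3 × 9^3 = 3 × 729 = 2187
  1 × 9^4 = 1 × 6561 = 6561
Sum = 0 + 36 + 81 + 2187 + 6561
= 8865


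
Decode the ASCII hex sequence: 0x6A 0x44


Codes (hex): 0x6A 0x44
Per-code ASCII lookup:
  0x6A = 106  (range 97-122: lowercase, 106 - 97 = 9) → 'j'
  0x44 = 68  (range 65-90: uppercase, 68 - 65 = 3) → 'D'
= 'jD'


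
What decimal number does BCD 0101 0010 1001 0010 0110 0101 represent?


Each 4-bit group → digit:
  0101 → 5
  0010 → 2
  1001 → 9
  0010 → 2
  0110 → 6
  0101 → 5
= 529265


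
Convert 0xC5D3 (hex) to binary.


Each hex digit → 4 binary bits:
  C = 1100
  5 = 0101
  D = 1101
  3 = 0011
Concatenate: 1100 0101 1101 0011
= 1100010111010011


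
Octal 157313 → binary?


Each octal digit → 3 binary bits:
  1 = 001
  5 = 101
  7 = 111
  3 = 011
  1 = 001
  3 = 011
Concatenate: 001 101 111 011 001 011
= 001101111011001011


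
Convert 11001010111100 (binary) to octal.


Group into 3-bit groups: 011001010111100
  011 = 3
  001 = 1
  010 = 2
  111 = 7
  100 = 4
= 0o31274


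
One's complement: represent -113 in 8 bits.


Original: 01110001
Invert all bits:
  bit 0: 0 → 1
  bit 1: 1 → 0
  bit 2: 1 → 0
  bit 3: 1 → 0
  bit 4: 0 → 1
  bit 5: 0 → 1
  bit 6: 0 → 1
  bit 7: 1 → 0
= 10001110


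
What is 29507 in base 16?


Divide by 16 repeatedly:
29507 ÷ 16 = 1844 remainder 3 (3)
1844 ÷ 16 = 115 remainder 4 (4)
115 ÷ 16 = 7 remainder 3 (3)
7 ÷ 16 = 0 remainder 7 (7)
Reading remainders bottom-up:
= 0x7343


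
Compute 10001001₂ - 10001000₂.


Align and subtract column by column (LSB to MSB, borrowing when needed):
  10001001
- 10001000
  --------
  col 0: (1 - 0 borrow-in) - 0 → 1 - 0 = 1, borrow out 0
  col 1: (0 - 0 borrow-in) - 0 → 0 - 0 = 0, borrow out 0
  col 2: (0 - 0 borrow-in) - 0 → 0 - 0 = 0, borrow out 0
  col 3: (1 - 0 borrow-in) - 1 → 1 - 1 = 0, borrow out 0
  col 4: (0 - 0 borrow-in) - 0 → 0 - 0 = 0, borrow out 0
  col 5: (0 - 0 borrow-in) - 0 → 0 - 0 = 0, borrow out 0
  col 6: (0 - 0 borrow-in) - 0 → 0 - 0 = 0, borrow out 0
  col 7: (1 - 0 borrow-in) - 1 → 1 - 1 = 0, borrow out 0
Reading bits MSB→LSB: 00000001
Strip leading zeros: 1
= 1


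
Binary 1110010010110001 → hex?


Group into 4-bit nibbles: 1110010010110001
  1110 = E
  0100 = 4
  1011 = B
  0001 = 1
= 0xE4B1


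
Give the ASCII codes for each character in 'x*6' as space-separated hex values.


String: 'x*6'  (3 characters)
Per-character ASCII lookup:
  'x': lowercase starts at 97: 'x' = 97 + 23 = 120 → 0x78
  '*': special character: '*' = 42 → 0x2A
  '6': digits start at 48: '6' = 48 + 6 = 54 → 0x36
= 0x78 0x2A 0x36


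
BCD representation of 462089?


Each digit → 4-bit binary:
  4 → 0100
  6 → 0110
  2 → 0010
  0 → 0000
  8 → 1000
  9 → 1001
= 0100 0110 0010 0000 1000 1001


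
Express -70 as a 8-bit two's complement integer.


Original: 01000110
Step 1 - Invert all bits: 10111001
Step 2 - Add 1: 10111001 + 1
= 10111010 (represents -70)


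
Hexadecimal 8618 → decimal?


Positional values:
Position 0: 8 × 16^0 = 8 × 1 = 8
Position 1: 1 × 16^1 = 1 × 16 = 16
Position 2: 6 × 16^2 = 6 × 256 = 1536
Position 3: 8 × 16^3 = 8 × 4096 = 32768
Sum = 8 + 16 + 1536 + 32768
= 34328


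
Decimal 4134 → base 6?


Divide by 6 repeatedly:
4134 ÷ 6 = 689 remainder 0
689 ÷ 6 = 114 remainder 5
114 ÷ 6 = 19 remainder 0
19 ÷ 6 = 3 remainder 1
3 ÷ 6 = 0 remainder 3
Reading remainders bottom-up:
= 31050


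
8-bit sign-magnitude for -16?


Sign bit: 1 (negative)
Magnitude: 16 = 0010000
= 10010000


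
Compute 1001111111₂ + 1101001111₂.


Align and add column by column (LSB to MSB, carry propagating):
  01001111111
+ 01101001111
  -----------
  col 0: 1 + 1 + 0 (carry in) = 2 → bit 0, carry out 1
  col 1: 1 + 1 + 1 (carry in) = 3 → bit 1, carry out 1
  col 2: 1 + 1 + 1 (carry in) = 3 → bit 1, carry out 1
  col 3: 1 + 1 + 1 (carry in) = 3 → bit 1, carry out 1
  col 4: 1 + 0 + 1 (carry in) = 2 → bit 0, carry out 1
  col 5: 1 + 0 + 1 (carry in) = 2 → bit 0, carry out 1
  col 6: 1 + 1 + 1 (carry in) = 3 → bit 1, carry out 1
  col 7: 0 + 0 + 1 (carry in) = 1 → bit 1, carry out 0
  col 8: 0 + 1 + 0 (carry in) = 1 → bit 1, carry out 0
  col 9: 1 + 1 + 0 (carry in) = 2 → bit 0, carry out 1
  col 10: 0 + 0 + 1 (carry in) = 1 → bit 1, carry out 0
Reading bits MSB→LSB: 10111001110
Strip leading zeros: 10111001110
= 10111001110


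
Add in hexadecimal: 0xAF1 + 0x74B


Align and add column by column (LSB to MSB, each column mod 16 with carry):
  0AF1
+ 074B
  ----
  col 0: 1(1) + B(11) + 0 (carry in) = 12 → C(12), carry out 0
  col 1: F(15) + 4(4) + 0 (carry in) = 19 → 3(3), carry out 1
  col 2: A(10) + 7(7) + 1 (carry in) = 18 → 2(2), carry out 1
  col 3: 0(0) + 0(0) + 1 (carry in) = 1 → 1(1), carry out 0
Reading digits MSB→LSB: 123C
Strip leading zeros: 123C
= 0x123C


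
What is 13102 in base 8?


Divide by 8 repeatedly:
13102 ÷ 8 = 1637 remainder 6
1637 ÷ 8 = 204 remainder 5
204 ÷ 8 = 25 remainder 4
25 ÷ 8 = 3 remainder 1
3 ÷ 8 = 0 remainder 3
Reading remainders bottom-up:
= 0o31456


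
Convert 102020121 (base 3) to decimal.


Positional values (base 3):
  1 × 3^0 = 1 × 1 = 1
  2 × 3^1 = 2 × 3 = 6
  1 × 3^2 = 1 × 9 = 9
  0 × 3^3 = 0 × 27 = 0
  2 × 3^4 = 2 × 81 = 162
  0 × 3^5 = 0 × 243 = 0
  2 × 3^6 = 2 × 729 = 1458
  0 × 3^7 = 0 × 2187 = 0
  1 × 3^8 = 1 × 6561 = 6561
Sum = 1 + 6 + 9 + 0 + 162 + 0 + 1458 + 0 + 6561
= 8197


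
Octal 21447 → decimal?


Positional values:
Position 0: 7 × 8^0 = 7
Position 1: 4 × 8^1 = 32
Position 2: 4 × 8^2 = 256
Position 3: 1 × 8^3 = 512
Position 4: 2 × 8^4 = 8192
Sum = 7 + 32 + 256 + 512 + 8192
= 8999


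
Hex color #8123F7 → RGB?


Hex: #8123F7
R = 81₁₆ = 129
G = 23₁₆ = 35
B = F7₁₆ = 247
= RGB(129, 35, 247)


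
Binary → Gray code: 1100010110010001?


Binary: 1100010110010001
Gray code: G = B XOR (B >> 1)
B >> 1 = 0110001011001000
1100010110010001 XOR 0110001011001000:
  1 XOR 0 = 1
  1 XOR 1 = 0
  0 XOR 1 = 1
  0 XOR 0 = 0
  0 XOR 0 = 0
  1 XOR 0 = 1
  0 XOR 1 = 1
  1 XOR 0 = 1
  1 XOR 1 = 0
  0 XOR 1 = 1
  0 XOR 0 = 0
  1 XOR 0 = 1
  0 XOR 1 = 1
  0 XOR 0 = 0
  0 XOR 0 = 0
  1 XOR 0 = 1
= 1010011101011001


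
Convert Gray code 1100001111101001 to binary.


Gray code: 1100001111101001
MSB stays the same: 1
Each subsequent bit = prev_binary XOR current_gray:
  B[1] = 1 XOR 1 = 0
  B[2] = 0 XOR 0 = 0
  B[3] = 0 XOR 0 = 0
  B[4] = 0 XOR 0 = 0
  B[5] = 0 XOR 0 = 0
  B[6] = 0 XOR 1 = 1
  B[7] = 1 XOR 1 = 0
  B[8] = 0 XOR 1 = 1
  B[9] = 1 XOR 1 = 0
  B[10] = 0 XOR 1 = 1
  B[11] = 1 XOR 0 = 1
  B[12] = 1 XOR 1 = 0
  B[13] = 0 XOR 0 = 0
  B[14] = 0 XOR 0 = 0
  B[15] = 0 XOR 1 = 1
= 1000001010110001 (33457 decimal)


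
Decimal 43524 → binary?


Divide by 2 repeatedly:
43524 ÷ 2 = 21762 remainder 0
21762 ÷ 2 = 10881 remainder 0
10881 ÷ 2 = 5440 remainder 1
5440 ÷ 2 = 2720 remainder 0
2720 ÷ 2 = 1360 remainder 0
1360 ÷ 2 = 680 remainder 0
680 ÷ 2 = 340 remainder 0
340 ÷ 2 = 170 remainder 0
170 ÷ 2 = 85 remainder 0
85 ÷ 2 = 42 remainder 1
42 ÷ 2 = 21 remainder 0
21 ÷ 2 = 10 remainder 1
10 ÷ 2 = 5 remainder 0
5 ÷ 2 = 2 remainder 1
2 ÷ 2 = 1 remainder 0
1 ÷ 2 = 0 remainder 1
Reading remainders bottom-up:
= 1010101000000100


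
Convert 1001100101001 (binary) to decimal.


Positional values:
Bit 0: 1 × 2^0 = 1
Bit 3: 1 × 2^3 = 8
Bit 5: 1 × 2^5 = 32
Bit 8: 1 × 2^8 = 256
Bit 9: 1 × 2^9 = 512
Bit 12: 1 × 2^12 = 4096
Sum = 1 + 8 + 32 + 256 + 512 + 4096
= 4905


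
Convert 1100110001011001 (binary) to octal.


Group into 3-bit groups: 001100110001011001
  001 = 1
  100 = 4
  110 = 6
  001 = 1
  011 = 3
  001 = 1
= 0o146131


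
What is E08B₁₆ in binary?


Each hex digit → 4 binary bits:
  E = 1110
  0 = 0000
  8 = 1000
  B = 1011
Concatenate: 1110 0000 1000 1011
= 1110000010001011


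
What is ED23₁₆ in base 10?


Positional values:
Position 0: 3 × 16^0 = 3 × 1 = 3
Position 1: 2 × 16^1 = 2 × 16 = 32
Position 2: D × 16^2 = 13 × 256 = 3328
Position 3: E × 16^3 = 14 × 4096 = 57344
Sum = 3 + 32 + 3328 + 57344
= 60707


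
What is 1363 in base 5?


Divide by 5 repeatedly:
1363 ÷ 5 = 272 remainder 3
272 ÷ 5 = 54 remainder 2
54 ÷ 5 = 10 remainder 4
10 ÷ 5 = 2 remainder 0
2 ÷ 5 = 0 remainder 2
Reading remainders bottom-up:
= 20423


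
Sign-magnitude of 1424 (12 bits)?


Sign bit: 0 (positive)
Magnitude: 1424 = 10110010000
= 010110010000


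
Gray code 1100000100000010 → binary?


Gray code: 1100000100000010
MSB stays the same: 1
Each subsequent bit = prev_binary XOR current_gray:
  B[1] = 1 XOR 1 = 0
  B[2] = 0 XOR 0 = 0
  B[3] = 0 XOR 0 = 0
  B[4] = 0 XOR 0 = 0
  B[5] = 0 XOR 0 = 0
  B[6] = 0 XOR 0 = 0
  B[7] = 0 XOR 1 = 1
  B[8] = 1 XOR 0 = 1
  B[9] = 1 XOR 0 = 1
  B[10] = 1 XOR 0 = 1
  B[11] = 1 XOR 0 = 1
  B[12] = 1 XOR 0 = 1
  B[13] = 1 XOR 0 = 1
  B[14] = 1 XOR 1 = 0
  B[15] = 0 XOR 0 = 0
= 1000000111111100 (33276 decimal)


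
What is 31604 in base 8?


Divide by 8 repeatedly:
31604 ÷ 8 = 3950 remainder 4
3950 ÷ 8 = 493 remainder 6
493 ÷ 8 = 61 remainder 5
61 ÷ 8 = 7 remainder 5
7 ÷ 8 = 0 remainder 7
Reading remainders bottom-up:
= 0o75564


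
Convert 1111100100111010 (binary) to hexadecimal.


Group into 4-bit nibbles: 1111100100111010
  1111 = F
  1001 = 9
  0011 = 3
  1010 = A
= 0xF93A


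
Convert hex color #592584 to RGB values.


Hex: #592584
R = 59₁₆ = 89
G = 25₁₆ = 37
B = 84₁₆ = 132
= RGB(89, 37, 132)


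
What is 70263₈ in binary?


Each octal digit → 3 binary bits:
  7 = 111
  0 = 000
  2 = 010
  6 = 110
  3 = 011
Concatenate: 111 000 010 110 011
= 111000010110011


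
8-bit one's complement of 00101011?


Original: 00101011
Invert all bits:
  bit 0: 0 → 1
  bit 1: 0 → 1
  bit 2: 1 → 0
  bit 3: 0 → 1
  bit 4: 1 → 0
  bit 5: 0 → 1
  bit 6: 1 → 0
  bit 7: 1 → 0
= 11010100


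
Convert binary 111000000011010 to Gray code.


Binary: 111000000011010
Gray code: G = B XOR (B >> 1)
B >> 1 = 011100000001101
111000000011010 XOR 011100000001101:
  1 XOR 0 = 1
  1 XOR 1 = 0
  1 XOR 1 = 0
  0 XOR 1 = 1
  0 XOR 0 = 0
  0 XOR 0 = 0
  0 XOR 0 = 0
  0 XOR 0 = 0
  0 XOR 0 = 0
  0 XOR 0 = 0
  1 XOR 0 = 1
  1 XOR 1 = 0
  0 XOR 1 = 1
  1 XOR 0 = 1
  0 XOR 1 = 1
= 100100000010111


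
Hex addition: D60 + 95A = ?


Align and add column by column (LSB to MSB, each column mod 16 with carry):
  0D60
+ 095A
  ----
  col 0: 0(0) + A(10) + 0 (carry in) = 10 → A(10), carry out 0
  col 1: 6(6) + 5(5) + 0 (carry in) = 11 → B(11), carry out 0
  col 2: D(13) + 9(9) + 0 (carry in) = 22 → 6(6), carry out 1
  col 3: 0(0) + 0(0) + 1 (carry in) = 1 → 1(1), carry out 0
Reading digits MSB→LSB: 16BA
Strip leading zeros: 16BA
= 0x16BA


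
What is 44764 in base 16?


Divide by 16 repeatedly:
44764 ÷ 16 = 2797 remainder 12 (C)
2797 ÷ 16 = 174 remainder 13 (D)
174 ÷ 16 = 10 remainder 14 (E)
10 ÷ 16 = 0 remainder 10 (A)
Reading remainders bottom-up:
= 0xAEDC


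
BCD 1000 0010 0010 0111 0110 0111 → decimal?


Each 4-bit group → digit:
  1000 → 8
  0010 → 2
  0010 → 2
  0111 → 7
  0110 → 6
  0111 → 7
= 822767


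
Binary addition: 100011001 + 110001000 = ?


Align and add column by column (LSB to MSB, carry propagating):
  0100011001
+ 0110001000
  ----------
  col 0: 1 + 0 + 0 (carry in) = 1 → bit 1, carry out 0
  col 1: 0 + 0 + 0 (carry in) = 0 → bit 0, carry out 0
  col 2: 0 + 0 + 0 (carry in) = 0 → bit 0, carry out 0
  col 3: 1 + 1 + 0 (carry in) = 2 → bit 0, carry out 1
  col 4: 1 + 0 + 1 (carry in) = 2 → bit 0, carry out 1
  col 5: 0 + 0 + 1 (carry in) = 1 → bit 1, carry out 0
  col 6: 0 + 0 + 0 (carry in) = 0 → bit 0, carry out 0
  col 7: 0 + 1 + 0 (carry in) = 1 → bit 1, carry out 0
  col 8: 1 + 1 + 0 (carry in) = 2 → bit 0, carry out 1
  col 9: 0 + 0 + 1 (carry in) = 1 → bit 1, carry out 0
Reading bits MSB→LSB: 1010100001
Strip leading zeros: 1010100001
= 1010100001


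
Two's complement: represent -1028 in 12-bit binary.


Original: 010000000100
Step 1 - Invert all bits: 101111111011
Step 2 - Add 1: 101111111011 + 1
= 101111111100 (represents -1028)


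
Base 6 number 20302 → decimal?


Positional values (base 6):
  2 × 6^0 = 2 × 1 = 2
  0 × 6^1 = 0 × 6 = 0
  3 × 6^2 = 3 × 36 = 108
  0 × 6^3 = 0 × 216 = 0
  2 × 6^4 = 2 × 1296 = 2592
Sum = 2 + 0 + 108 + 0 + 2592
= 2702


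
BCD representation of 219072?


Each digit → 4-bit binary:
  2 → 0010
  1 → 0001
  9 → 1001
  0 → 0000
  7 → 0111
  2 → 0010
= 0010 0001 1001 0000 0111 0010


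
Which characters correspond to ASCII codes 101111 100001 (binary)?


Codes (binary): 101111 100001
Per-code ASCII lookup:
  101111 = 47  (special character) → '/'
  100001 = 33  (special character) → '!'
= '/!'


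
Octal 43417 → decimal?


Positional values:
Position 0: 7 × 8^0 = 7
Position 1: 1 × 8^1 = 8
Position 2: 4 × 8^2 = 256
Position 3: 3 × 8^3 = 1536
Position 4: 4 × 8^4 = 16384
Sum = 7 + 8 + 256 + 1536 + 16384
= 18191


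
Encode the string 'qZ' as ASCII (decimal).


String: 'qZ'  (2 characters)
Per-character ASCII lookup:
  'q': lowercase starts at 97: 'q' = 97 + 16 = 113
  'Z': uppercase starts at 65: 'Z' = 65 + 25 = 90
= 113 90


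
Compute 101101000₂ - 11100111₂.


Align and subtract column by column (LSB to MSB, borrowing when needed):
  101101000
- 011100111
  ---------
  col 0: (0 - 0 borrow-in) - 1 → borrow from next column: (0+2) - 1 = 1, borrow out 1
  col 1: (0 - 1 borrow-in) - 1 → borrow from next column: (-1+2) - 1 = 0, borrow out 1
  col 2: (0 - 1 borrow-in) - 1 → borrow from next column: (-1+2) - 1 = 0, borrow out 1
  col 3: (1 - 1 borrow-in) - 0 → 0 - 0 = 0, borrow out 0
  col 4: (0 - 0 borrow-in) - 0 → 0 - 0 = 0, borrow out 0
  col 5: (1 - 0 borrow-in) - 1 → 1 - 1 = 0, borrow out 0
  col 6: (1 - 0 borrow-in) - 1 → 1 - 1 = 0, borrow out 0
  col 7: (0 - 0 borrow-in) - 1 → borrow from next column: (0+2) - 1 = 1, borrow out 1
  col 8: (1 - 1 borrow-in) - 0 → 0 - 0 = 0, borrow out 0
Reading bits MSB→LSB: 010000001
Strip leading zeros: 10000001
= 10000001


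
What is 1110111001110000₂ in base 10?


Positional values:
Bit 4: 1 × 2^4 = 16
Bit 5: 1 × 2^5 = 32
Bit 6: 1 × 2^6 = 64
Bit 9: 1 × 2^9 = 512
Bit 10: 1 × 2^10 = 1024
Bit 11: 1 × 2^11 = 2048
Bit 13: 1 × 2^13 = 8192
Bit 14: 1 × 2^14 = 16384
Bit 15: 1 × 2^15 = 32768
Sum = 16 + 32 + 64 + 512 + 1024 + 2048 + 8192 + 16384 + 32768
= 61040


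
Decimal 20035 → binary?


Divide by 2 repeatedly:
20035 ÷ 2 = 10017 remainder 1
10017 ÷ 2 = 5008 remainder 1
5008 ÷ 2 = 2504 remainder 0
2504 ÷ 2 = 1252 remainder 0
1252 ÷ 2 = 626 remainder 0
626 ÷ 2 = 313 remainder 0
313 ÷ 2 = 156 remainder 1
156 ÷ 2 = 78 remainder 0
78 ÷ 2 = 39 remainder 0
39 ÷ 2 = 19 remainder 1
19 ÷ 2 = 9 remainder 1
9 ÷ 2 = 4 remainder 1
4 ÷ 2 = 2 remainder 0
2 ÷ 2 = 1 remainder 0
1 ÷ 2 = 0 remainder 1
Reading remainders bottom-up:
= 100111001000011


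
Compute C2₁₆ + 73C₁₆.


Align and add column by column (LSB to MSB, each column mod 16 with carry):
  00C2
+ 073C
  ----
  col 0: 2(2) + C(12) + 0 (carry in) = 14 → E(14), carry out 0
  col 1: C(12) + 3(3) + 0 (carry in) = 15 → F(15), carry out 0
  col 2: 0(0) + 7(7) + 0 (carry in) = 7 → 7(7), carry out 0
  col 3: 0(0) + 0(0) + 0 (carry in) = 0 → 0(0), carry out 0
Reading digits MSB→LSB: 07FE
Strip leading zeros: 7FE
= 0x7FE


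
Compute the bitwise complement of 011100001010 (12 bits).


Original: 011100001010
Invert all bits:
  bit 0: 0 → 1
  bit 1: 1 → 0
  bit 2: 1 → 0
  bit 3: 1 → 0
  bit 4: 0 → 1
  bit 5: 0 → 1
  bit 6: 0 → 1
  bit 7: 0 → 1
  bit 8: 1 → 0
  bit 9: 0 → 1
  bit 10: 1 → 0
  bit 11: 0 → 1
= 100011110101


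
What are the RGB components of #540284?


Hex: #540284
R = 54₁₆ = 84
G = 02₁₆ = 2
B = 84₁₆ = 132
= RGB(84, 2, 132)


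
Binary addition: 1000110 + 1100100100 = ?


Align and add column by column (LSB to MSB, carry propagating):
  00001000110
+ 01100100100
  -----------
  col 0: 0 + 0 + 0 (carry in) = 0 → bit 0, carry out 0
  col 1: 1 + 0 + 0 (carry in) = 1 → bit 1, carry out 0
  col 2: 1 + 1 + 0 (carry in) = 2 → bit 0, carry out 1
  col 3: 0 + 0 + 1 (carry in) = 1 → bit 1, carry out 0
  col 4: 0 + 0 + 0 (carry in) = 0 → bit 0, carry out 0
  col 5: 0 + 1 + 0 (carry in) = 1 → bit 1, carry out 0
  col 6: 1 + 0 + 0 (carry in) = 1 → bit 1, carry out 0
  col 7: 0 + 0 + 0 (carry in) = 0 → bit 0, carry out 0
  col 8: 0 + 1 + 0 (carry in) = 1 → bit 1, carry out 0
  col 9: 0 + 1 + 0 (carry in) = 1 → bit 1, carry out 0
  col 10: 0 + 0 + 0 (carry in) = 0 → bit 0, carry out 0
Reading bits MSB→LSB: 01101101010
Strip leading zeros: 1101101010
= 1101101010


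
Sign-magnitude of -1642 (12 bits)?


Sign bit: 1 (negative)
Magnitude: 1642 = 11001101010
= 111001101010


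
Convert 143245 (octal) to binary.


Each octal digit → 3 binary bits:
  1 = 001
  4 = 100
  3 = 011
  2 = 010
  4 = 100
  5 = 101
Concatenate: 001 100 011 010 100 101
= 001100011010100101


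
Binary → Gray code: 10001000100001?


Binary: 10001000100001
Gray code: G = B XOR (B >> 1)
B >> 1 = 01000100010000
10001000100001 XOR 01000100010000:
  1 XOR 0 = 1
  0 XOR 1 = 1
  0 XOR 0 = 0
  0 XOR 0 = 0
  1 XOR 0 = 1
  0 XOR 1 = 1
  0 XOR 0 = 0
  0 XOR 0 = 0
  1 XOR 0 = 1
  0 XOR 1 = 1
  0 XOR 0 = 0
  0 XOR 0 = 0
  0 XOR 0 = 0
  1 XOR 0 = 1
= 11001100110001


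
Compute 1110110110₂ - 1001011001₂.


Align and subtract column by column (LSB to MSB, borrowing when needed):
  1110110110
- 1001011001
  ----------
  col 0: (0 - 0 borrow-in) - 1 → borrow from next column: (0+2) - 1 = 1, borrow out 1
  col 1: (1 - 1 borrow-in) - 0 → 0 - 0 = 0, borrow out 0
  col 2: (1 - 0 borrow-in) - 0 → 1 - 0 = 1, borrow out 0
  col 3: (0 - 0 borrow-in) - 1 → borrow from next column: (0+2) - 1 = 1, borrow out 1
  col 4: (1 - 1 borrow-in) - 1 → borrow from next column: (0+2) - 1 = 1, borrow out 1
  col 5: (1 - 1 borrow-in) - 0 → 0 - 0 = 0, borrow out 0
  col 6: (0 - 0 borrow-in) - 1 → borrow from next column: (0+2) - 1 = 1, borrow out 1
  col 7: (1 - 1 borrow-in) - 0 → 0 - 0 = 0, borrow out 0
  col 8: (1 - 0 borrow-in) - 0 → 1 - 0 = 1, borrow out 0
  col 9: (1 - 0 borrow-in) - 1 → 1 - 1 = 0, borrow out 0
Reading bits MSB→LSB: 0101011101
Strip leading zeros: 101011101
= 101011101


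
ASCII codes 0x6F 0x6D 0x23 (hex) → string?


Codes (hex): 0x6F 0x6D 0x23
Per-code ASCII lookup:
  0x6F = 111  (range 97-122: lowercase, 111 - 97 = 14) → 'o'
  0x6D = 109  (range 97-122: lowercase, 109 - 97 = 12) → 'm'
  0x23 = 35  (special character) → '#'
= 'om#'


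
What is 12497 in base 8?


Divide by 8 repeatedly:
12497 ÷ 8 = 1562 remainder 1
1562 ÷ 8 = 195 remainder 2
195 ÷ 8 = 24 remainder 3
24 ÷ 8 = 3 remainder 0
3 ÷ 8 = 0 remainder 3
Reading remainders bottom-up:
= 0o30321


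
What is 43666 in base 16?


Divide by 16 repeatedly:
43666 ÷ 16 = 2729 remainder 2 (2)
2729 ÷ 16 = 170 remainder 9 (9)
170 ÷ 16 = 10 remainder 10 (A)
10 ÷ 16 = 0 remainder 10 (A)
Reading remainders bottom-up:
= 0xAA92


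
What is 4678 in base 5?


Divide by 5 repeatedly:
4678 ÷ 5 = 935 remainder 3
935 ÷ 5 = 187 remainder 0
187 ÷ 5 = 37 remainder 2
37 ÷ 5 = 7 remainder 2
7 ÷ 5 = 1 remainder 2
1 ÷ 5 = 0 remainder 1
Reading remainders bottom-up:
= 122203


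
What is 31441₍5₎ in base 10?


Positional values (base 5):
  1 × 5^0 = 1 × 1 = 1
  4 × 5^1 = 4 × 5 = 20
  4 × 5^2 = 4 × 25 = 100
  1 × 5^3 = 1 × 125 = 125
  3 × 5^4 = 3 × 625 = 1875
Sum = 1 + 20 + 100 + 125 + 1875
= 2121


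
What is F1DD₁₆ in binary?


Each hex digit → 4 binary bits:
  F = 1111
  1 = 0001
  D = 1101
  D = 1101
Concatenate: 1111 0001 1101 1101
= 1111000111011101


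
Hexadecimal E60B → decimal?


Positional values:
Position 0: B × 16^0 = 11 × 1 = 11
Position 1: 0 × 16^1 = 0 × 16 = 0
Position 2: 6 × 16^2 = 6 × 256 = 1536
Position 3: E × 16^3 = 14 × 4096 = 57344
Sum = 11 + 0 + 1536 + 57344
= 58891


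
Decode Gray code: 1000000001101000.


Gray code: 1000000001101000
MSB stays the same: 1
Each subsequent bit = prev_binary XOR current_gray:
  B[1] = 1 XOR 0 = 1
  B[2] = 1 XOR 0 = 1
  B[3] = 1 XOR 0 = 1
  B[4] = 1 XOR 0 = 1
  B[5] = 1 XOR 0 = 1
  B[6] = 1 XOR 0 = 1
  B[7] = 1 XOR 0 = 1
  B[8] = 1 XOR 0 = 1
  B[9] = 1 XOR 1 = 0
  B[10] = 0 XOR 1 = 1
  B[11] = 1 XOR 0 = 1
  B[12] = 1 XOR 1 = 0
  B[13] = 0 XOR 0 = 0
  B[14] = 0 XOR 0 = 0
  B[15] = 0 XOR 0 = 0
= 1111111110110000 (65456 decimal)


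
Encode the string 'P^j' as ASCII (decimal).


String: 'P^j'  (3 characters)
Per-character ASCII lookup:
  'P': uppercase starts at 65: 'P' = 65 + 15 = 80
  '^': special character: '^' = 94
  'j': lowercase starts at 97: 'j' = 97 + 9 = 106
= 80 94 106


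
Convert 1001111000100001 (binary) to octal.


Group into 3-bit groups: 001001111000100001
  001 = 1
  001 = 1
  111 = 7
  000 = 0
  100 = 4
  001 = 1
= 0o117041


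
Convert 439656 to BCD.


Each digit → 4-bit binary:
  4 → 0100
  3 → 0011
  9 → 1001
  6 → 0110
  5 → 0101
  6 → 0110
= 0100 0011 1001 0110 0101 0110


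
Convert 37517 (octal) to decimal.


Positional values:
Position 0: 7 × 8^0 = 7
Position 1: 1 × 8^1 = 8
Position 2: 5 × 8^2 = 320
Position 3: 7 × 8^3 = 3584
Position 4: 3 × 8^4 = 12288
Sum = 7 + 8 + 320 + 3584 + 12288
= 16207


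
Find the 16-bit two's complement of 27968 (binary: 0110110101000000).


Original: 0110110101000000
Step 1 - Invert all bits: 1001001010111111
Step 2 - Add 1: 1001001010111111 + 1
= 1001001011000000 (represents -27968)


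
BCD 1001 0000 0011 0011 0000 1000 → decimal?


Each 4-bit group → digit:
  1001 → 9
  0000 → 0
  0011 → 3
  0011 → 3
  0000 → 0
  1000 → 8
= 903308


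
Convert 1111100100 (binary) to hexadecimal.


Group into 4-bit nibbles: 001111100100
  0011 = 3
  1110 = E
  0100 = 4
= 0x3E4


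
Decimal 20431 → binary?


Divide by 2 repeatedly:
20431 ÷ 2 = 10215 remainder 1
10215 ÷ 2 = 5107 remainder 1
5107 ÷ 2 = 2553 remainder 1
2553 ÷ 2 = 1276 remainder 1
1276 ÷ 2 = 638 remainder 0
638 ÷ 2 = 319 remainder 0
319 ÷ 2 = 159 remainder 1
159 ÷ 2 = 79 remainder 1
79 ÷ 2 = 39 remainder 1
39 ÷ 2 = 19 remainder 1
19 ÷ 2 = 9 remainder 1
9 ÷ 2 = 4 remainder 1
4 ÷ 2 = 2 remainder 0
2 ÷ 2 = 1 remainder 0
1 ÷ 2 = 0 remainder 1
Reading remainders bottom-up:
= 100111111001111
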